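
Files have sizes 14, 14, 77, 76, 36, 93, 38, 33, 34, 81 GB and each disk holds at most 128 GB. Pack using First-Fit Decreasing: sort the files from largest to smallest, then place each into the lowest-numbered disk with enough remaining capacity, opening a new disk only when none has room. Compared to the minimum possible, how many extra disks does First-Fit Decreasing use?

0

First-Fit Decreasing: [93,34] [81,38] [77,36,14] [76,33,14] → 4 disks.
Total size 496 GB; any packing needs at least ⌈496/128⌉ = 4 disks.
So 4 is already optimal.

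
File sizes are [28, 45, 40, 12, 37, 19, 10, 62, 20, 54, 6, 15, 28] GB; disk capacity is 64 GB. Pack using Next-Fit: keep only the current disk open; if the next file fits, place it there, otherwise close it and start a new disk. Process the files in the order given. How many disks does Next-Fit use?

9

28 GB → disk 1 (remaining 36 GB)
45 GB → disk 2 (remaining 19 GB)
40 GB → disk 3 (remaining 24 GB)
12 GB → disk 3 (remaining 12 GB)
37 GB → disk 4 (remaining 27 GB)
19 GB → disk 4 (remaining 8 GB)
10 GB → disk 5 (remaining 54 GB)
62 GB → disk 6 (remaining 2 GB)
20 GB → disk 7 (remaining 44 GB)
54 GB → disk 8 (remaining 10 GB)
6 GB → disk 8 (remaining 4 GB)
15 GB → disk 9 (remaining 49 GB)
28 GB → disk 9 (remaining 21 GB)
Final disks: [28] [45] [40,12] [37,19] [10] [62] [20] [54,6] [15,28].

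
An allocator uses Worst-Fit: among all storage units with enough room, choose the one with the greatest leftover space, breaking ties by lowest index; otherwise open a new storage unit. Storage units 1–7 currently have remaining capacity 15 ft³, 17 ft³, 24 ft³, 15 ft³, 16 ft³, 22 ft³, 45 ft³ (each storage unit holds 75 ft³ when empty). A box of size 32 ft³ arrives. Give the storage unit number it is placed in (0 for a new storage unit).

7

Storage units with room: storage unit 7 (45 ft³).
Most room is storage unit 7 with 45 ft³ free.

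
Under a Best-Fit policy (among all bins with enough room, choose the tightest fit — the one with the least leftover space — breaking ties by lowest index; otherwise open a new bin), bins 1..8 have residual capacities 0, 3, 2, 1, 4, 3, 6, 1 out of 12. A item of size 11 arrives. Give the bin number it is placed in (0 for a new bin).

No bin has ≥ 11 free, so a new bin is opened.

0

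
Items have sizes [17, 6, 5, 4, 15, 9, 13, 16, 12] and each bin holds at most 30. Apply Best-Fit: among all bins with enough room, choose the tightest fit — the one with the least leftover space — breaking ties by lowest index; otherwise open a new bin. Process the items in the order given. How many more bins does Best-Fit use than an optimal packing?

0

Best-Fit: [17,6,5] [4,15,9] [13,16] [12] → 4 bins.
Total size 97; any packing needs at least ⌈97/30⌉ = 4 bins.
So 4 is already optimal.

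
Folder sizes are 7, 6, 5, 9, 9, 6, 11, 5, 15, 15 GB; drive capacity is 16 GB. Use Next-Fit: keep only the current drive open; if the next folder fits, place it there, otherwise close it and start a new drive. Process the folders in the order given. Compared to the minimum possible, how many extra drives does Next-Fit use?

0

Next-Fit: [7,6] [5,9] [9,6] [11,5] [15] [15] → 6 drives.
Total size 88 GB; any packing needs at least ⌈88/16⌉ = 6 drives.
So 6 is already optimal.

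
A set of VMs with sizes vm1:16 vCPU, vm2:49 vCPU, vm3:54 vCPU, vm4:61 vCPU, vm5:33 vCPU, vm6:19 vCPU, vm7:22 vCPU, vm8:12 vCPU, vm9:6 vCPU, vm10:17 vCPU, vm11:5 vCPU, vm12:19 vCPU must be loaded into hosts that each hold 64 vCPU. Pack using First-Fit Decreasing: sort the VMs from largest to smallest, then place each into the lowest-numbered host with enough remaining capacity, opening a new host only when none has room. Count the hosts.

Sorted descending: 61, 54, 49, 33, 22, 19, 19, 17, 16, 12, 6, 5.
61 vCPU → host 1 (remaining 3 vCPU)
54 vCPU → host 2 (remaining 10 vCPU)
49 vCPU → host 3 (remaining 15 vCPU)
33 vCPU → host 4 (remaining 31 vCPU)
22 vCPU → host 4 (remaining 9 vCPU)
19 vCPU → host 5 (remaining 45 vCPU)
19 vCPU → host 5 (remaining 26 vCPU)
17 vCPU → host 5 (remaining 9 vCPU)
16 vCPU → host 6 (remaining 48 vCPU)
12 vCPU → host 3 (remaining 3 vCPU)
6 vCPU → host 2 (remaining 4 vCPU)
5 vCPU → host 4 (remaining 4 vCPU)
Final hosts: [61] [54,6] [49,12] [33,22,5] [19,19,17] [16].

6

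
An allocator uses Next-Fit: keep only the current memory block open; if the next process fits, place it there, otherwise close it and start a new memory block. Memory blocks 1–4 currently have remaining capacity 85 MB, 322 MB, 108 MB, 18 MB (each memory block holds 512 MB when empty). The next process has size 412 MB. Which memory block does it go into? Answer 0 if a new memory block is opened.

0

Next-Fit only looks at memory block 4, which has 18 MB free.
412 MB does not fit, so a new memory block is opened.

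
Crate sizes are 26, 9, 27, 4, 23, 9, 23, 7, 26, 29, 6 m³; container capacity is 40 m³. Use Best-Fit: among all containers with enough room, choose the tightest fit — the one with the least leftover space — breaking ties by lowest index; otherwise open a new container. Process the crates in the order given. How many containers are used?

container 1: place 26 m³, 14 m³ left
container 1: place 9 m³, 5 m³ left
container 2: place 27 m³, 13 m³ left
container 1: place 4 m³, 1 m³ left
container 3: place 23 m³, 17 m³ left
container 2: place 9 m³, 4 m³ left
container 4: place 23 m³, 17 m³ left
container 3: place 7 m³, 10 m³ left
container 5: place 26 m³, 14 m³ left
container 6: place 29 m³, 11 m³ left
container 3: place 6 m³, 4 m³ left
Final containers: [26,9,4] [27,9] [23,7,6] [23] [26] [29].

6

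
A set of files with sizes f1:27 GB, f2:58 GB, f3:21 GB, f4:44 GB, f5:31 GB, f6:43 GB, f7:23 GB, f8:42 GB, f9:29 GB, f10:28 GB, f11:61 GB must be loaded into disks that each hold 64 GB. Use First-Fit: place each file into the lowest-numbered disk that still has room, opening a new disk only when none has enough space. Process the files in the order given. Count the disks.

disk 1: place f1 (27 GB), 37 GB left
disk 2: place f2 (58 GB), 6 GB left
disk 1: place f3 (21 GB), 16 GB left
disk 3: place f4 (44 GB), 20 GB left
disk 4: place f5 (31 GB), 33 GB left
disk 5: place f6 (43 GB), 21 GB left
disk 4: place f7 (23 GB), 10 GB left
disk 6: place f8 (42 GB), 22 GB left
disk 7: place f9 (29 GB), 35 GB left
disk 7: place f10 (28 GB), 7 GB left
disk 8: place f11 (61 GB), 3 GB left
Final disks: [27,21] [58] [44] [31,23] [43] [42] [29,28] [61].

8 disks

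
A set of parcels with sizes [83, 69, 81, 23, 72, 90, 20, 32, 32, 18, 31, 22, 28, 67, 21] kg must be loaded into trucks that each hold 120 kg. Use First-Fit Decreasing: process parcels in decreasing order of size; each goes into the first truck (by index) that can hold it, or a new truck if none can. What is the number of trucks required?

7 trucks

Sorted descending: 90, 83, 81, 72, 69, 67, 32, 32, 31, 28, 23, 22, 21, 20, 18.
truck 1: place 90 kg, 30 kg left
truck 2: place 83 kg, 37 kg left
truck 3: place 81 kg, 39 kg left
truck 4: place 72 kg, 48 kg left
truck 5: place 69 kg, 51 kg left
truck 6: place 67 kg, 53 kg left
truck 2: place 32 kg, 5 kg left
truck 3: place 32 kg, 7 kg left
truck 4: place 31 kg, 17 kg left
truck 1: place 28 kg, 2 kg left
truck 5: place 23 kg, 28 kg left
truck 5: place 22 kg, 6 kg left
truck 6: place 21 kg, 32 kg left
truck 6: place 20 kg, 12 kg left
truck 7: place 18 kg, 102 kg left
Final trucks: [90,28] [83,32] [81,32] [72,31] [69,23,22] [67,21,20] [18].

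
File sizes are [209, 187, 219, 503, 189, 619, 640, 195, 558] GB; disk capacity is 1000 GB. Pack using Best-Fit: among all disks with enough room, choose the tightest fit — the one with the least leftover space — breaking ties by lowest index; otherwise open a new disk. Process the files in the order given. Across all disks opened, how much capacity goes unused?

1681

209 GB → disk 1 (remaining 791 GB)
187 GB → disk 1 (remaining 604 GB)
219 GB → disk 1 (remaining 385 GB)
503 GB → disk 2 (remaining 497 GB)
189 GB → disk 1 (remaining 196 GB)
619 GB → disk 3 (remaining 381 GB)
640 GB → disk 4 (remaining 360 GB)
195 GB → disk 1 (remaining 1 GB)
558 GB → disk 5 (remaining 442 GB)
5 disks × 1000 GB = 5000 GB; used 3319 GB; unused 1681 GB.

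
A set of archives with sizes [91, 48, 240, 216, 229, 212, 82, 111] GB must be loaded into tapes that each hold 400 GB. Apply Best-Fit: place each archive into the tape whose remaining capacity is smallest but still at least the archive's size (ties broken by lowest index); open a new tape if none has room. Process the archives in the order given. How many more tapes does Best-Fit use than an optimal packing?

0

Best-Fit: [91,48,240] [216,111] [229,82] [212] → 4 tapes.
Total size 1229 GB; any packing needs at least ⌈1229/400⌉ = 4 tapes.
So 4 is already optimal.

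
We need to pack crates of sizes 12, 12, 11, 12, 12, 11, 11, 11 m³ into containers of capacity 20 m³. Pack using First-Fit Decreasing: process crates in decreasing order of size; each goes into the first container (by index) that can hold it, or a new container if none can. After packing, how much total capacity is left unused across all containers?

68

Sorted descending: 12, 12, 12, 12, 11, 11, 11, 11.
Put 12 m³ in container 1; 8 m³ remain.
Put 12 m³ in container 2; 8 m³ remain.
Put 12 m³ in container 3; 8 m³ remain.
Put 12 m³ in container 4; 8 m³ remain.
Put 11 m³ in container 5; 9 m³ remain.
Put 11 m³ in container 6; 9 m³ remain.
Put 11 m³ in container 7; 9 m³ remain.
Put 11 m³ in container 8; 9 m³ remain.
8 containers × 20 m³ = 160 m³; used 92 m³; unused 68 m³.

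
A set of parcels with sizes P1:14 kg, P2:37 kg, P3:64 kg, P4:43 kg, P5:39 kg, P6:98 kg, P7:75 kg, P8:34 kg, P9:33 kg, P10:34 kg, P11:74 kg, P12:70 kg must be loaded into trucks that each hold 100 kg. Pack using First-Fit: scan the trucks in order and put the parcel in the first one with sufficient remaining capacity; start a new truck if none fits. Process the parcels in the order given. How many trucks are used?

8 trucks

Put P1 (14 kg) in truck 1; 86 kg remain.
Put P2 (37 kg) in truck 1; 49 kg remain.
Put P3 (64 kg) in truck 2; 36 kg remain.
Put P4 (43 kg) in truck 1; 6 kg remain.
Put P5 (39 kg) in truck 3; 61 kg remain.
Put P6 (98 kg) in truck 4; 2 kg remain.
Put P7 (75 kg) in truck 5; 25 kg remain.
Put P8 (34 kg) in truck 2; 2 kg remain.
Put P9 (33 kg) in truck 3; 28 kg remain.
Put P10 (34 kg) in truck 6; 66 kg remain.
Put P11 (74 kg) in truck 7; 26 kg remain.
Put P12 (70 kg) in truck 8; 30 kg remain.
Final trucks: [14,37,43] [64,34] [39,33] [98] [75] [34] [74] [70].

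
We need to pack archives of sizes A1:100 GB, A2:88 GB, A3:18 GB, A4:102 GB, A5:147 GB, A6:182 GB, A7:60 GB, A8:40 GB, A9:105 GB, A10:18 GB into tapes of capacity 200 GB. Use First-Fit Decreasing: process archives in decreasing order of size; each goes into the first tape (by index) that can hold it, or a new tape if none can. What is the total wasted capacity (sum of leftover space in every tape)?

Sorted descending: 182, 147, 105, 102, 100, 88, 60, 40, 18, 18.
tape 1: place 182 GB, 18 GB left
tape 2: place 147 GB, 53 GB left
tape 3: place 105 GB, 95 GB left
tape 4: place 102 GB, 98 GB left
tape 5: place 100 GB, 100 GB left
tape 3: place 88 GB, 7 GB left
tape 4: place 60 GB, 38 GB left
tape 2: place 40 GB, 13 GB left
tape 1: place 18 GB, 0 GB left
tape 4: place 18 GB, 20 GB left
5 tapes × 200 GB = 1000 GB; used 860 GB; unused 140 GB.

140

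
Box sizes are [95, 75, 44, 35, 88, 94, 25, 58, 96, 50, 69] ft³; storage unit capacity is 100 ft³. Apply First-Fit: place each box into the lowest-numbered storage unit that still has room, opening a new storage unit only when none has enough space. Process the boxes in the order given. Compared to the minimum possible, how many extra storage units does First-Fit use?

First-Fit: [95] [75,25] [44,35] [88] [94] [58] [96] [50] [69] → 9 storage units.
Total size 729 ft³; any packing needs at least ⌈729/100⌉ = 8 storage units.
An optimal packing achieves that bound: [96] [95] [94] [88] [75,25] [69] [58,35] [50,44] → 8 storage units.
Excess: 9 − 8 = 1.

1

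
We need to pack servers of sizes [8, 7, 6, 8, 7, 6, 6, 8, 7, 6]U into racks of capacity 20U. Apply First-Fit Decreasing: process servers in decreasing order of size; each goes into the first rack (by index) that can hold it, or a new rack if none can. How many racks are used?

Sorted descending: 8, 8, 8, 7, 7, 7, 6, 6, 6, 6.
Put 8U in rack 1; 12U remain.
Put 8U in rack 1; 4U remain.
Put 8U in rack 2; 12U remain.
Put 7U in rack 2; 5U remain.
Put 7U in rack 3; 13U remain.
Put 7U in rack 3; 6U remain.
Put 6U in rack 3; 0U remain.
Put 6U in rack 4; 14U remain.
Put 6U in rack 4; 8U remain.
Put 6U in rack 4; 2U remain.
Final racks: [8,8] [8,7] [7,7,6] [6,6,6].

4 racks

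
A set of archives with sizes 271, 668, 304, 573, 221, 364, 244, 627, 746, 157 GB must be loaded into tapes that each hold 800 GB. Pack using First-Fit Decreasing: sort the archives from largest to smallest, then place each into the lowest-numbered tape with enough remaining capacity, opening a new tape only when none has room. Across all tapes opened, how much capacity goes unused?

625

Sorted descending: 746, 668, 627, 573, 364, 304, 271, 244, 221, 157.
Put 746 GB in tape 1; 54 GB remain.
Put 668 GB in tape 2; 132 GB remain.
Put 627 GB in tape 3; 173 GB remain.
Put 573 GB in tape 4; 227 GB remain.
Put 364 GB in tape 5; 436 GB remain.
Put 304 GB in tape 5; 132 GB remain.
Put 271 GB in tape 6; 529 GB remain.
Put 244 GB in tape 6; 285 GB remain.
Put 221 GB in tape 4; 6 GB remain.
Put 157 GB in tape 3; 16 GB remain.
6 tapes × 800 GB = 4800 GB; used 4175 GB; unused 625 GB.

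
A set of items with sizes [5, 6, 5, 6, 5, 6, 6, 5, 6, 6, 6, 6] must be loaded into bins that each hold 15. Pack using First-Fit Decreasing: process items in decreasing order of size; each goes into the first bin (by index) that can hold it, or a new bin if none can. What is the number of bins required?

6 bins

Sorted descending: 6, 6, 6, 6, 6, 6, 6, 6, 5, 5, 5, 5.
bin 1: place 6, 9 left
bin 1: place 6, 3 left
bin 2: place 6, 9 left
bin 2: place 6, 3 left
bin 3: place 6, 9 left
bin 3: place 6, 3 left
bin 4: place 6, 9 left
bin 4: place 6, 3 left
bin 5: place 5, 10 left
bin 5: place 5, 5 left
bin 5: place 5, 0 left
bin 6: place 5, 10 left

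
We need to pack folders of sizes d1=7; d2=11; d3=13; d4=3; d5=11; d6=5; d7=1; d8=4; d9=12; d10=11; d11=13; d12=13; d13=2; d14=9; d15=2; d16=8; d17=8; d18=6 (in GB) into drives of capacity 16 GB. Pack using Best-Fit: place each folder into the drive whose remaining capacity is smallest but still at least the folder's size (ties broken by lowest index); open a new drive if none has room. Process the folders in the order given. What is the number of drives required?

10

d1 (7 GB) → drive 1 (remaining 9 GB)
d2 (11 GB) → drive 2 (remaining 5 GB)
d3 (13 GB) → drive 3 (remaining 3 GB)
d4 (3 GB) → drive 3 (remaining 0 GB)
d5 (11 GB) → drive 4 (remaining 5 GB)
d6 (5 GB) → drive 2 (remaining 0 GB)
d7 (1 GB) → drive 4 (remaining 4 GB)
d8 (4 GB) → drive 4 (remaining 0 GB)
d9 (12 GB) → drive 5 (remaining 4 GB)
d10 (11 GB) → drive 6 (remaining 5 GB)
d11 (13 GB) → drive 7 (remaining 3 GB)
d12 (13 GB) → drive 8 (remaining 3 GB)
d13 (2 GB) → drive 7 (remaining 1 GB)
d14 (9 GB) → drive 1 (remaining 0 GB)
d15 (2 GB) → drive 8 (remaining 1 GB)
d16 (8 GB) → drive 9 (remaining 8 GB)
d17 (8 GB) → drive 9 (remaining 0 GB)
d18 (6 GB) → drive 10 (remaining 10 GB)
Final drives: [7,9] [11,5] [13,3] [11,1,4] [12] [11] [13,2] [13,2] [8,8] [6].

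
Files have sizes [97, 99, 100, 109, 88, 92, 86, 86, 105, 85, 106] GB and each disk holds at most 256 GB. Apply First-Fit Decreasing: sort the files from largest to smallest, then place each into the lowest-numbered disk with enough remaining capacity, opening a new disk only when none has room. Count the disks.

Sorted descending: 109, 106, 105, 100, 99, 97, 92, 88, 86, 86, 85.
Put 109 GB in disk 1; 147 GB remain.
Put 106 GB in disk 1; 41 GB remain.
Put 105 GB in disk 2; 151 GB remain.
Put 100 GB in disk 2; 51 GB remain.
Put 99 GB in disk 3; 157 GB remain.
Put 97 GB in disk 3; 60 GB remain.
Put 92 GB in disk 4; 164 GB remain.
Put 88 GB in disk 4; 76 GB remain.
Put 86 GB in disk 5; 170 GB remain.
Put 86 GB in disk 5; 84 GB remain.
Put 85 GB in disk 6; 171 GB remain.

6 disks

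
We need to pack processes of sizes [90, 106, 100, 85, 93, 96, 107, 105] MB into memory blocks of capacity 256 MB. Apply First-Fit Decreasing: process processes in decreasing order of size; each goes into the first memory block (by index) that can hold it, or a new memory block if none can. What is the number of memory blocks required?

4

Sorted descending: 107, 106, 105, 100, 96, 93, 90, 85.
Put 107 MB in memory block 1; 149 MB remain.
Put 106 MB in memory block 1; 43 MB remain.
Put 105 MB in memory block 2; 151 MB remain.
Put 100 MB in memory block 2; 51 MB remain.
Put 96 MB in memory block 3; 160 MB remain.
Put 93 MB in memory block 3; 67 MB remain.
Put 90 MB in memory block 4; 166 MB remain.
Put 85 MB in memory block 4; 81 MB remain.
Final memory blocks: [107,106] [105,100] [96,93] [90,85].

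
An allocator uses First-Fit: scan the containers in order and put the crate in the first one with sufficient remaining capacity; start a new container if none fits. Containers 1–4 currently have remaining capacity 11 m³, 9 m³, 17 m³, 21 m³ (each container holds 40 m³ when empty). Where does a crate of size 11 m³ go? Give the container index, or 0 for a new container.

1

Containers with room: container 1 (11 m³), container 3 (17 m³), container 4 (21 m³).
The first with room is container 1.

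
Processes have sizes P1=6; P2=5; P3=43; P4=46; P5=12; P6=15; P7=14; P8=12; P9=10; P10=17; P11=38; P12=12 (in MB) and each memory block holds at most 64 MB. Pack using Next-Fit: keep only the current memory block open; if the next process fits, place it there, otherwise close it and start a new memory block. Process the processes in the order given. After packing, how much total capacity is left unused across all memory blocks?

90

memory block 1: place P1 (6 MB), 58 MB left
memory block 1: place P2 (5 MB), 53 MB left
memory block 1: place P3 (43 MB), 10 MB left
memory block 2: place P4 (46 MB), 18 MB left
memory block 2: place P5 (12 MB), 6 MB left
memory block 3: place P6 (15 MB), 49 MB left
memory block 3: place P7 (14 MB), 35 MB left
memory block 3: place P8 (12 MB), 23 MB left
memory block 3: place P9 (10 MB), 13 MB left
memory block 4: place P10 (17 MB), 47 MB left
memory block 4: place P11 (38 MB), 9 MB left
memory block 5: place P12 (12 MB), 52 MB left
5 memory blocks × 64 MB = 320 MB; used 230 MB; unused 90 MB.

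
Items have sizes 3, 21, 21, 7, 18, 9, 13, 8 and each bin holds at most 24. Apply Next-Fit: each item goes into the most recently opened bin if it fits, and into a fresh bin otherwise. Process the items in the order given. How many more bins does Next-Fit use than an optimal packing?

1

Next-Fit: [3,21] [21] [7] [18] [9,13] [8] → 6 bins.
Total size 100; any packing needs at least ⌈100/24⌉ = 5 bins.
An optimal packing achieves that bound: [21,3] [21] [18] [13,9] [8,7] → 5 bins.
Excess: 6 − 5 = 1.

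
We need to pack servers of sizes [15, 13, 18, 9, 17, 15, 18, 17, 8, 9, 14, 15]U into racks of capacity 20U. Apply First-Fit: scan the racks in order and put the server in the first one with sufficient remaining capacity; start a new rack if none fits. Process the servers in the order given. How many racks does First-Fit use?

11

15U → rack 1 (remaining 5U)
13U → rack 2 (remaining 7U)
18U → rack 3 (remaining 2U)
9U → rack 4 (remaining 11U)
17U → rack 5 (remaining 3U)
15U → rack 6 (remaining 5U)
18U → rack 7 (remaining 2U)
17U → rack 8 (remaining 3U)
8U → rack 4 (remaining 3U)
9U → rack 9 (remaining 11U)
14U → rack 10 (remaining 6U)
15U → rack 11 (remaining 5U)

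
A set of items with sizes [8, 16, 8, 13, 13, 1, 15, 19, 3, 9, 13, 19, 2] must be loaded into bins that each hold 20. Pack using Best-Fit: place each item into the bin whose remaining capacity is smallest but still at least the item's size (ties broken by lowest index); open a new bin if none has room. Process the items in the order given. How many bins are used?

9 bins

8 → bin 1 (remaining 12)
16 → bin 2 (remaining 4)
8 → bin 1 (remaining 4)
13 → bin 3 (remaining 7)
13 → bin 4 (remaining 7)
1 → bin 1 (remaining 3)
15 → bin 5 (remaining 5)
19 → bin 6 (remaining 1)
3 → bin 1 (remaining 0)
9 → bin 7 (remaining 11)
13 → bin 8 (remaining 7)
19 → bin 9 (remaining 1)
2 → bin 2 (remaining 2)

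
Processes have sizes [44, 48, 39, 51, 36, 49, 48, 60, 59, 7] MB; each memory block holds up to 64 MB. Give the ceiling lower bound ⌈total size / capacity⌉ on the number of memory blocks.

7 memory blocks

Total size = 44 + 48 + 39 + 51 + 36 + 49 + 48 + 60 + 59 + 7 = 441 MB.
⌈441 / 64⌉ = 7.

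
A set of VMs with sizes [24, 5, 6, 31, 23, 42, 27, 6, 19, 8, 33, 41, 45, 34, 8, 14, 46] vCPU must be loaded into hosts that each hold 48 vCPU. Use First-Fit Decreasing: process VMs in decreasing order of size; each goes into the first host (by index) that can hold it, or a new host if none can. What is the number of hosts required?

9 hosts

Sorted descending: 46, 45, 42, 41, 34, 33, 31, 27, 24, 23, 19, 14, 8, 8, 6, 6, 5.
46 vCPU → host 1 (remaining 2 vCPU)
45 vCPU → host 2 (remaining 3 vCPU)
42 vCPU → host 3 (remaining 6 vCPU)
41 vCPU → host 4 (remaining 7 vCPU)
34 vCPU → host 5 (remaining 14 vCPU)
33 vCPU → host 6 (remaining 15 vCPU)
31 vCPU → host 7 (remaining 17 vCPU)
27 vCPU → host 8 (remaining 21 vCPU)
24 vCPU → host 9 (remaining 24 vCPU)
23 vCPU → host 9 (remaining 1 vCPU)
19 vCPU → host 8 (remaining 2 vCPU)
14 vCPU → host 5 (remaining 0 vCPU)
8 vCPU → host 6 (remaining 7 vCPU)
8 vCPU → host 7 (remaining 9 vCPU)
6 vCPU → host 3 (remaining 0 vCPU)
6 vCPU → host 4 (remaining 1 vCPU)
5 vCPU → host 6 (remaining 2 vCPU)
Final hosts: [46] [45] [42,6] [41,6] [34,14] [33,8,5] [31,8] [27,19] [24,23].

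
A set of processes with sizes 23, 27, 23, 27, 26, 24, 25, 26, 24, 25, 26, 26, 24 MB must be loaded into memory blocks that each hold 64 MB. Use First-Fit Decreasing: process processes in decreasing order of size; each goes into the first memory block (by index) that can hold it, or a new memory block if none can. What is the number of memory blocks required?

7 memory blocks

Sorted descending: 27, 27, 26, 26, 26, 26, 25, 25, 24, 24, 24, 23, 23.
memory block 1: place 27 MB, 37 MB left
memory block 1: place 27 MB, 10 MB left
memory block 2: place 26 MB, 38 MB left
memory block 2: place 26 MB, 12 MB left
memory block 3: place 26 MB, 38 MB left
memory block 3: place 26 MB, 12 MB left
memory block 4: place 25 MB, 39 MB left
memory block 4: place 25 MB, 14 MB left
memory block 5: place 24 MB, 40 MB left
memory block 5: place 24 MB, 16 MB left
memory block 6: place 24 MB, 40 MB left
memory block 6: place 23 MB, 17 MB left
memory block 7: place 23 MB, 41 MB left
Final memory blocks: [27,27] [26,26] [26,26] [25,25] [24,24] [24,23] [23].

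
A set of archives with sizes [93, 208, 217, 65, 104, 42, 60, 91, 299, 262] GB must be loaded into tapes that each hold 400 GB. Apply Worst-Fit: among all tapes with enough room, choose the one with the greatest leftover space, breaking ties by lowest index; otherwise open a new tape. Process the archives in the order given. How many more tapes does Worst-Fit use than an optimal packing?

Worst-Fit: [93,208,42] [217,65,104] [60,91] [299] [262] → 5 tapes.
Total size 1441 GB; any packing needs at least ⌈1441/400⌉ = 4 tapes.
An optimal packing achieves that bound: [299,93] [262,104] [217,91,65] [208,60,42] → 4 tapes.
Excess: 5 − 4 = 1.

1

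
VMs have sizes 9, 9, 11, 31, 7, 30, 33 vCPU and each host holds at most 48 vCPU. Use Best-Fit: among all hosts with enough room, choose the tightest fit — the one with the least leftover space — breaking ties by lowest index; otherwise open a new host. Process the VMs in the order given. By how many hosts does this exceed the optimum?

Best-Fit: [9,9,11] [31,7] [30] [33] → 4 hosts.
Total size 130 vCPU; any packing needs at least ⌈130/48⌉ = 3 hosts.
An optimal packing achieves that bound: [33,11] [31,9,7] [30,9] → 3 hosts.
Excess: 4 − 3 = 1.

1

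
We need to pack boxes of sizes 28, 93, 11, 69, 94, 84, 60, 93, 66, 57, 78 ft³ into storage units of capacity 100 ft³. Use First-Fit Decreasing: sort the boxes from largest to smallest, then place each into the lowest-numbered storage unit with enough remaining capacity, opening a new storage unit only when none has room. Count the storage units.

9

Sorted descending: 94, 93, 93, 84, 78, 69, 66, 60, 57, 28, 11.
94 ft³ → storage unit 1 (remaining 6 ft³)
93 ft³ → storage unit 2 (remaining 7 ft³)
93 ft³ → storage unit 3 (remaining 7 ft³)
84 ft³ → storage unit 4 (remaining 16 ft³)
78 ft³ → storage unit 5 (remaining 22 ft³)
69 ft³ → storage unit 6 (remaining 31 ft³)
66 ft³ → storage unit 7 (remaining 34 ft³)
60 ft³ → storage unit 8 (remaining 40 ft³)
57 ft³ → storage unit 9 (remaining 43 ft³)
28 ft³ → storage unit 6 (remaining 3 ft³)
11 ft³ → storage unit 4 (remaining 5 ft³)
Final storage units: [94] [93] [93] [84,11] [78] [69,28] [66] [60] [57].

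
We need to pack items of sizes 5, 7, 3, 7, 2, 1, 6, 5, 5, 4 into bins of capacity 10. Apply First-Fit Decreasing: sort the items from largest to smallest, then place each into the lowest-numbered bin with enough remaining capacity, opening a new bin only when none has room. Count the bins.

Sorted descending: 7, 7, 6, 5, 5, 5, 4, 3, 2, 1.
Put 7 in bin 1; 3 remain.
Put 7 in bin 2; 3 remain.
Put 6 in bin 3; 4 remain.
Put 5 in bin 4; 5 remain.
Put 5 in bin 4; 0 remain.
Put 5 in bin 5; 5 remain.
Put 4 in bin 3; 0 remain.
Put 3 in bin 1; 0 remain.
Put 2 in bin 2; 1 remain.
Put 1 in bin 2; 0 remain.

5 bins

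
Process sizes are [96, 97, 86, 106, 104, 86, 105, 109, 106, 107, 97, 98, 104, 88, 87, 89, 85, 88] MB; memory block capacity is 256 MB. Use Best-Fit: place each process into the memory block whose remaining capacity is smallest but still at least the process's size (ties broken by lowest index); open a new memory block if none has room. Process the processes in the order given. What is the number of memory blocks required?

96 MB → memory block 1 (remaining 160 MB)
97 MB → memory block 1 (remaining 63 MB)
86 MB → memory block 2 (remaining 170 MB)
106 MB → memory block 2 (remaining 64 MB)
104 MB → memory block 3 (remaining 152 MB)
86 MB → memory block 3 (remaining 66 MB)
105 MB → memory block 4 (remaining 151 MB)
109 MB → memory block 4 (remaining 42 MB)
106 MB → memory block 5 (remaining 150 MB)
107 MB → memory block 5 (remaining 43 MB)
97 MB → memory block 6 (remaining 159 MB)
98 MB → memory block 6 (remaining 61 MB)
104 MB → memory block 7 (remaining 152 MB)
88 MB → memory block 7 (remaining 64 MB)
87 MB → memory block 8 (remaining 169 MB)
89 MB → memory block 8 (remaining 80 MB)
85 MB → memory block 9 (remaining 171 MB)
88 MB → memory block 9 (remaining 83 MB)

9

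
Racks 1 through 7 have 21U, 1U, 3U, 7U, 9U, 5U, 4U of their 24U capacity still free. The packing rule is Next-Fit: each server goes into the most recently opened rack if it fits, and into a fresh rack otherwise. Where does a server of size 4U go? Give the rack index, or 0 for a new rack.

Next-Fit only looks at rack 7, which has 4U free.
4U fits there.

7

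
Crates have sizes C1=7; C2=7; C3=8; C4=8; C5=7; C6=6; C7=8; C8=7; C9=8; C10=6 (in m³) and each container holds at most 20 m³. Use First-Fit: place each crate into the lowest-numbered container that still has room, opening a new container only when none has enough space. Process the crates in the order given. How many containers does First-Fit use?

container 1: place C1 (7 m³), 13 m³ left
container 1: place C2 (7 m³), 6 m³ left
container 2: place C3 (8 m³), 12 m³ left
container 2: place C4 (8 m³), 4 m³ left
container 3: place C5 (7 m³), 13 m³ left
container 1: place C6 (6 m³), 0 m³ left
container 3: place C7 (8 m³), 5 m³ left
container 4: place C8 (7 m³), 13 m³ left
container 4: place C9 (8 m³), 5 m³ left
container 5: place C10 (6 m³), 14 m³ left

5 containers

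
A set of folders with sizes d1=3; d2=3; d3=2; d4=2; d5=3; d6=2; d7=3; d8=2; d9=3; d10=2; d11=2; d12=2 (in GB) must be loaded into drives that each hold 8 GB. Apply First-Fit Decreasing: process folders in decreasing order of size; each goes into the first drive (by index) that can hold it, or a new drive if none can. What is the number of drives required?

Sorted descending: 3, 3, 3, 3, 3, 2, 2, 2, 2, 2, 2, 2.
Put 3 GB in drive 1; 5 GB remain.
Put 3 GB in drive 1; 2 GB remain.
Put 3 GB in drive 2; 5 GB remain.
Put 3 GB in drive 2; 2 GB remain.
Put 3 GB in drive 3; 5 GB remain.
Put 2 GB in drive 1; 0 GB remain.
Put 2 GB in drive 2; 0 GB remain.
Put 2 GB in drive 3; 3 GB remain.
Put 2 GB in drive 3; 1 GB remain.
Put 2 GB in drive 4; 6 GB remain.
Put 2 GB in drive 4; 4 GB remain.
Put 2 GB in drive 4; 2 GB remain.
Final drives: [3,3,2] [3,3,2] [3,2,2] [2,2,2].

4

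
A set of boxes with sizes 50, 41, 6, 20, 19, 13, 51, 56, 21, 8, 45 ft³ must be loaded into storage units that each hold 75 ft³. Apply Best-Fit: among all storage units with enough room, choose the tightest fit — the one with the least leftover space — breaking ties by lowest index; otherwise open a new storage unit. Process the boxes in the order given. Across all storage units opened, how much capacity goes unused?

storage unit 1: place 50 ft³, 25 ft³ left
storage unit 2: place 41 ft³, 34 ft³ left
storage unit 1: place 6 ft³, 19 ft³ left
storage unit 2: place 20 ft³, 14 ft³ left
storage unit 1: place 19 ft³, 0 ft³ left
storage unit 2: place 13 ft³, 1 ft³ left
storage unit 3: place 51 ft³, 24 ft³ left
storage unit 4: place 56 ft³, 19 ft³ left
storage unit 3: place 21 ft³, 3 ft³ left
storage unit 4: place 8 ft³, 11 ft³ left
storage unit 5: place 45 ft³, 30 ft³ left
5 storage units × 75 ft³ = 375 ft³; used 330 ft³; unused 45 ft³.

45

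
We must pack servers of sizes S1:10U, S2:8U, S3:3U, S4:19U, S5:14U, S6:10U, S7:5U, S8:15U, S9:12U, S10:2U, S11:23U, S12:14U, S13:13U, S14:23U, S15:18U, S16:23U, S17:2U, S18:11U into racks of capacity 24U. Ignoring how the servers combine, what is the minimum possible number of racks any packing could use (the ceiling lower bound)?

10 racks

Total size = 10 + 8 + 3 + 19 + 14 + 10 + 5 + 15 + 12 + 2 + 23 + 14 + 13 + 23 + 18 + 23 + 2 + 11 = 225U.
⌈225 / 24⌉ = 10.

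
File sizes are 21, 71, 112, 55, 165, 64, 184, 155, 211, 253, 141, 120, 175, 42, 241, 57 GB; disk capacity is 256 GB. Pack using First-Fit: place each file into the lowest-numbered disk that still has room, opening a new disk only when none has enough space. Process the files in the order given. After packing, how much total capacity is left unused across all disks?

Put 21 GB in disk 1; 235 GB remain.
Put 71 GB in disk 1; 164 GB remain.
Put 112 GB in disk 1; 52 GB remain.
Put 55 GB in disk 2; 201 GB remain.
Put 165 GB in disk 2; 36 GB remain.
Put 64 GB in disk 3; 192 GB remain.
Put 184 GB in disk 3; 8 GB remain.
Put 155 GB in disk 4; 101 GB remain.
Put 211 GB in disk 5; 45 GB remain.
Put 253 GB in disk 6; 3 GB remain.
Put 141 GB in disk 7; 115 GB remain.
Put 120 GB in disk 8; 136 GB remain.
Put 175 GB in disk 9; 81 GB remain.
Put 42 GB in disk 1; 10 GB remain.
Put 241 GB in disk 10; 15 GB remain.
Put 57 GB in disk 4; 44 GB remain.
10 disks × 256 GB = 2560 GB; used 2067 GB; unused 493 GB.

493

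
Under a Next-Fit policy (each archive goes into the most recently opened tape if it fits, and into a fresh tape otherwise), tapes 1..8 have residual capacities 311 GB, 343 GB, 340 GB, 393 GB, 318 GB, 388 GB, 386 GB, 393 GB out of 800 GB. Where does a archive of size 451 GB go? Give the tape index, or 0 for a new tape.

Next-Fit only looks at tape 8, which has 393 GB free.
451 GB does not fit, so a new tape is opened.

0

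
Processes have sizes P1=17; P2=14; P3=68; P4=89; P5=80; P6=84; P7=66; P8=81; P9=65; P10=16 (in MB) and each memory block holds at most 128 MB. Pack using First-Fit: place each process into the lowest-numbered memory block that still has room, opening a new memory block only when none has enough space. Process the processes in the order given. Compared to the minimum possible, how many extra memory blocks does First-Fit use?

First-Fit: [17,14,68,16] [89] [80] [84] [66] [81] [65] → 7 memory blocks.
7 processes exceed 64 MB (half the capacity), and no two of those can share a memory block, so at least 7 memory blocks are needed.
So 7 is already optimal.

0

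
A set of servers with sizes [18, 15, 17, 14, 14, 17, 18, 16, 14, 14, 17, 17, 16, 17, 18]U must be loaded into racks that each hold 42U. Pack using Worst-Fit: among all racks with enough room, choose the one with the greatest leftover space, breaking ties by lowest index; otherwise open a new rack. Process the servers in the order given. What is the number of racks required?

rack 1: place 18U, 24U left
rack 1: place 15U, 9U left
rack 2: place 17U, 25U left
rack 2: place 14U, 11U left
rack 3: place 14U, 28U left
rack 3: place 17U, 11U left
rack 4: place 18U, 24U left
rack 4: place 16U, 8U left
rack 5: place 14U, 28U left
rack 5: place 14U, 14U left
rack 6: place 17U, 25U left
rack 6: place 17U, 8U left
rack 7: place 16U, 26U left
rack 7: place 17U, 9U left
rack 8: place 18U, 24U left

8 racks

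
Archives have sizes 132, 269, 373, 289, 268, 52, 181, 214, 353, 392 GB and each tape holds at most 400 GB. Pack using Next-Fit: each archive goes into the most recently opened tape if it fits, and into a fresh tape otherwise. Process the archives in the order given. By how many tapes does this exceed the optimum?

1

Next-Fit: [132] [269] [373] [289] [268,52] [181,214] [353] [392] → 8 tapes.
Total size 2523 GB; any packing needs at least ⌈2523/400⌉ = 7 tapes.
An optimal packing achieves that bound: [392] [373] [353] [289,52] [269] [268,132] [214,181] → 7 tapes.
Excess: 8 − 7 = 1.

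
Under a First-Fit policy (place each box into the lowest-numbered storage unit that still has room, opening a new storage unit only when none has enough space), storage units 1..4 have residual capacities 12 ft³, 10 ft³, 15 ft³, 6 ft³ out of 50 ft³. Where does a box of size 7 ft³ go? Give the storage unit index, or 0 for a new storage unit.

1

Storage units with room: storage unit 1 (12 ft³), storage unit 2 (10 ft³), storage unit 3 (15 ft³).
The first with room is storage unit 1.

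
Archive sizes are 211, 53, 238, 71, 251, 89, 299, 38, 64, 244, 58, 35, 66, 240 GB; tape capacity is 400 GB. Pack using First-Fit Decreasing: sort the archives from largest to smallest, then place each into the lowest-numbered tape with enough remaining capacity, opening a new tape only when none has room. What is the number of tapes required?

Sorted descending: 299, 251, 244, 240, 238, 211, 89, 71, 66, 64, 58, 53, 38, 35.
299 GB → tape 1 (remaining 101 GB)
251 GB → tape 2 (remaining 149 GB)
244 GB → tape 3 (remaining 156 GB)
240 GB → tape 4 (remaining 160 GB)
238 GB → tape 5 (remaining 162 GB)
211 GB → tape 6 (remaining 189 GB)
89 GB → tape 1 (remaining 12 GB)
71 GB → tape 2 (remaining 78 GB)
66 GB → tape 2 (remaining 12 GB)
64 GB → tape 3 (remaining 92 GB)
58 GB → tape 3 (remaining 34 GB)
53 GB → tape 4 (remaining 107 GB)
38 GB → tape 4 (remaining 69 GB)
35 GB → tape 4 (remaining 34 GB)
Final tapes: [299,89] [251,71,66] [244,64,58] [240,53,38,35] [238] [211].

6 tapes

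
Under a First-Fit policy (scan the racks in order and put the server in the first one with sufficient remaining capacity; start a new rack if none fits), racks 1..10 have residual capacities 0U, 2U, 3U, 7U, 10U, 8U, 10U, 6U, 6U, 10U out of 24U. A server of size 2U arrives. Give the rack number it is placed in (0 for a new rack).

Racks with room: rack 2 (2U), rack 3 (3U), rack 4 (7U), rack 5 (10U), rack 6 (8U), rack 7 (10U), rack 8 (6U), rack 9 (6U), rack 10 (10U).
The first with room is rack 2.

2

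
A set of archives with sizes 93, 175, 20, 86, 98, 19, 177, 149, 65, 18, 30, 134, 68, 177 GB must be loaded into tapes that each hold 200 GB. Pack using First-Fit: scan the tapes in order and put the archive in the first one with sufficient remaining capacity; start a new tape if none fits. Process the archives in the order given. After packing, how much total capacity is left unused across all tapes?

93 GB → tape 1 (remaining 107 GB)
175 GB → tape 2 (remaining 25 GB)
20 GB → tape 1 (remaining 87 GB)
86 GB → tape 1 (remaining 1 GB)
98 GB → tape 3 (remaining 102 GB)
19 GB → tape 2 (remaining 6 GB)
177 GB → tape 4 (remaining 23 GB)
149 GB → tape 5 (remaining 51 GB)
65 GB → tape 3 (remaining 37 GB)
18 GB → tape 3 (remaining 19 GB)
30 GB → tape 5 (remaining 21 GB)
134 GB → tape 6 (remaining 66 GB)
68 GB → tape 7 (remaining 132 GB)
177 GB → tape 8 (remaining 23 GB)
8 tapes × 200 GB = 1600 GB; used 1309 GB; unused 291 GB.

291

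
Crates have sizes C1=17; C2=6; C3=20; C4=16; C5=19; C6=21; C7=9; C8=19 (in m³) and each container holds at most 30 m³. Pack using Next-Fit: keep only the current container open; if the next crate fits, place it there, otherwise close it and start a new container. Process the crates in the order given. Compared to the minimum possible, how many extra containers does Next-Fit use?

Next-Fit: [17,6] [20] [16] [19] [21,9] [19] → 6 containers.
6 crates exceed 15 m³ (half the capacity), and no two of those can share a container, so at least 6 containers are needed.
So 6 is already optimal.

0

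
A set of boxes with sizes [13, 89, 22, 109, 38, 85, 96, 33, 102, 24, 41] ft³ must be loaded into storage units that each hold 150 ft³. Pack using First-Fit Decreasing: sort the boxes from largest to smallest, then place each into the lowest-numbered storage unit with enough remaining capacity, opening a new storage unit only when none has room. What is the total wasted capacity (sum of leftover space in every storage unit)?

Sorted descending: 109, 102, 96, 89, 85, 41, 38, 33, 24, 22, 13.
109 ft³ → storage unit 1 (remaining 41 ft³)
102 ft³ → storage unit 2 (remaining 48 ft³)
96 ft³ → storage unit 3 (remaining 54 ft³)
89 ft³ → storage unit 4 (remaining 61 ft³)
85 ft³ → storage unit 5 (remaining 65 ft³)
41 ft³ → storage unit 1 (remaining 0 ft³)
38 ft³ → storage unit 2 (remaining 10 ft³)
33 ft³ → storage unit 3 (remaining 21 ft³)
24 ft³ → storage unit 4 (remaining 37 ft³)
22 ft³ → storage unit 4 (remaining 15 ft³)
13 ft³ → storage unit 3 (remaining 8 ft³)
5 storage units × 150 ft³ = 750 ft³; used 652 ft³; unused 98 ft³.

98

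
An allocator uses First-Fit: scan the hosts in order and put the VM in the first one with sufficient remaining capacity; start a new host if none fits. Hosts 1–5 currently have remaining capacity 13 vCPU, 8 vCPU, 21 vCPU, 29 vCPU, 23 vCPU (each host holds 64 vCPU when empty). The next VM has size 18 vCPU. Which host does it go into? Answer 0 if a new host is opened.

Hosts with room: host 3 (21 vCPU), host 4 (29 vCPU), host 5 (23 vCPU).
The first with room is host 3.

3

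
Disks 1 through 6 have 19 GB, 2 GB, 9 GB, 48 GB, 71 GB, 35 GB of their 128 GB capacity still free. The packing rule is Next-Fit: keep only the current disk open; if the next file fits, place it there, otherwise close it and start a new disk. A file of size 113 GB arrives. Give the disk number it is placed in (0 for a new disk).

Next-Fit only looks at disk 6, which has 35 GB free.
113 GB does not fit, so a new disk is opened.

0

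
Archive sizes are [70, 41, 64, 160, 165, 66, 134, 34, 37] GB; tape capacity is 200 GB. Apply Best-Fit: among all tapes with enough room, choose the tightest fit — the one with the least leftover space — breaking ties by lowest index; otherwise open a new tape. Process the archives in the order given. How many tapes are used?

tape 1: place 70 GB, 130 GB left
tape 1: place 41 GB, 89 GB left
tape 1: place 64 GB, 25 GB left
tape 2: place 160 GB, 40 GB left
tape 3: place 165 GB, 35 GB left
tape 4: place 66 GB, 134 GB left
tape 4: place 134 GB, 0 GB left
tape 3: place 34 GB, 1 GB left
tape 2: place 37 GB, 3 GB left
Final tapes: [70,41,64] [160,37] [165,34] [66,134].

4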